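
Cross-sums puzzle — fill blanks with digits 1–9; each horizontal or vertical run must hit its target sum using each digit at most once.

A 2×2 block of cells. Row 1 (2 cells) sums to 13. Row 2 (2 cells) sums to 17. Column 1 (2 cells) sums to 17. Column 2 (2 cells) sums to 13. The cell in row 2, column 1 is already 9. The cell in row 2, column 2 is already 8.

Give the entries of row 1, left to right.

8 5

17 in 2 cells must be {8,9}.
(1,1) = 17 − 9 = 8 completes the 17 down.
(1,2) = 13 − 8 = 5 completes the 13 across.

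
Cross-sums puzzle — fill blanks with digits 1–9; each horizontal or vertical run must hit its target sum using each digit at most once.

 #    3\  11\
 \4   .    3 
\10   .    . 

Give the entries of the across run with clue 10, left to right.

2 8

4 in 2 cells must be {1,3}; 3 in 2 cells must be {1,2}.
R1C1 = 4 − 3 = 1 completes the 4 across.
R2C1 = 3 − 1 = 2 completes the 3 down.
R2C2 = 10 − 2 = 8 completes the 10 across.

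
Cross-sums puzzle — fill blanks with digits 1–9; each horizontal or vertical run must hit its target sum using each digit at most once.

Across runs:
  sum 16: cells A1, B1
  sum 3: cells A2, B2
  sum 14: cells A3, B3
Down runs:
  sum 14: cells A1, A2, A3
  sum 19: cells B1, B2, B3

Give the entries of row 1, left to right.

7 9

16 in 2 cells must be {7,9}; 3 in 2 cells must be {1,2}.
The 3 across and the 19 down share only 2, so B2 = 2.
Given what's placed, B1 must be 9 to fit the 16 across and 19 down.
A2 = 3 − 2 = 1 completes the 3 across.
B3 = 19 − 11 = 8 completes the 19 down.
A1 = 16 − 9 = 7 completes the 16 across.
A3 = 14 − 8 = 6 completes the 14 across.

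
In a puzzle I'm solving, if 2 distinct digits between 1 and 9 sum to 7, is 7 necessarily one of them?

No

Counterexample: {1,6} sums to 7 without using 7.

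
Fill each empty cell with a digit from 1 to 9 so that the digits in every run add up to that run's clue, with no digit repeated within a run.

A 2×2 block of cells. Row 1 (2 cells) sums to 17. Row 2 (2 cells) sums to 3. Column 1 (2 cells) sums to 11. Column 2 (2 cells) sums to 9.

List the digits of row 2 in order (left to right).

17 in 2 cells must be {8,9}; 3 in 2 cells must be {1,2}.
The 17 across and the 9 down share only 8, so (1,2) = 8.
The 3 across and the 11 down share only 2, so (2,1) = 2.
(2,2) = 3 − 2 = 1 completes the 3 across.
(1,1) = 17 − 8 = 9 completes the 17 across.

2 1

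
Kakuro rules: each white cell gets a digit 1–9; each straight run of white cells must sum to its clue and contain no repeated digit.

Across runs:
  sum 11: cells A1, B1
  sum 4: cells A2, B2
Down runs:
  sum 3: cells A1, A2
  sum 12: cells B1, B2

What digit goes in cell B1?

4 in 2 cells must be {1,3}; 3 in 2 cells must be {1,2}.
The 11 across and the 3 down share only 2, so A1 = 2.
B1 = 11 − 2 = 9 completes the 11 across.
A2 = 3 − 2 = 1 completes the 3 down.
B2 = 4 − 1 = 3 completes the 4 across.

9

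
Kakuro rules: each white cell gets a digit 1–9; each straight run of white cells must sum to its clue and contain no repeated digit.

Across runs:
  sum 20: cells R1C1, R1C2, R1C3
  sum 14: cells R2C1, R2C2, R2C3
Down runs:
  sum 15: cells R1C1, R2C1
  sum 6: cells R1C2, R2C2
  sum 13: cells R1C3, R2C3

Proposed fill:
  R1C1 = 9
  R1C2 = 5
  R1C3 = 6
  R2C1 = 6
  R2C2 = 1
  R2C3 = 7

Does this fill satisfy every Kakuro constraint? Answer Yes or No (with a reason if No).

Across: 9+5+6=20; 6+1+7=14. Down: 9+6=15; 5+1=6; 6+7=13. No digit repeats within any run.

Yes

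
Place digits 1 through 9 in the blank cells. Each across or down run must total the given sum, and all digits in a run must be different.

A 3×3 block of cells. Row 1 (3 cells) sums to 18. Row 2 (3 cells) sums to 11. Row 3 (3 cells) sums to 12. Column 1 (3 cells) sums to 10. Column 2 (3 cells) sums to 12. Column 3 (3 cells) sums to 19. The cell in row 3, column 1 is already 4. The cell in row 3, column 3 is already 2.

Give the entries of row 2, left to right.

(2,3) = 8: the only remaining digit allowed by both the 11 across and the 19 down.
(3,2) = 12 − 6 = 6 completes the 12 across.
(1,3) = 19 − 10 = 9 completes the 19 down.
(2,1) = 1: the only remaining digit allowed by both the 11 across and the 10 down.
(2,2) = 11 − 9 = 2 completes the 11 across.
(1,1) = 10 − 5 = 5 completes the 10 down.
(1,2) = 18 − 14 = 4 completes the 18 across.

1 2 8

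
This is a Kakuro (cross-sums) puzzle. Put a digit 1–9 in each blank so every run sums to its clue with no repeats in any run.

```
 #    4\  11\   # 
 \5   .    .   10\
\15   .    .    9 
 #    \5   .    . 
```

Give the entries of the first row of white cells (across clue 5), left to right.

3 2

4 in 2 cells must be {1,3}.
Given what's placed, R2C1 must be 1 to fit the 15 across and 4 down.
R2C2 = 15 − 10 = 5 completes the 15 across.
R3C3 = 10 − 9 = 1 completes the 10 down.
R1C1 = 4 − 1 = 3 completes the 4 down.
R1C2 = 5 − 3 = 2 completes the 5 across.
R3C2 = 5 − 1 = 4 completes the 5 across.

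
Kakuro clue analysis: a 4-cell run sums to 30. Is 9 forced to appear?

The only way to make 30 from 4 distinct digits is {6,7,8,9}, which contains 9.

Yes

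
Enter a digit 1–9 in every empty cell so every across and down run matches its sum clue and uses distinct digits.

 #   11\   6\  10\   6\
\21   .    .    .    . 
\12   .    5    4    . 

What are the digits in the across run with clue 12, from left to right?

2 5 4 1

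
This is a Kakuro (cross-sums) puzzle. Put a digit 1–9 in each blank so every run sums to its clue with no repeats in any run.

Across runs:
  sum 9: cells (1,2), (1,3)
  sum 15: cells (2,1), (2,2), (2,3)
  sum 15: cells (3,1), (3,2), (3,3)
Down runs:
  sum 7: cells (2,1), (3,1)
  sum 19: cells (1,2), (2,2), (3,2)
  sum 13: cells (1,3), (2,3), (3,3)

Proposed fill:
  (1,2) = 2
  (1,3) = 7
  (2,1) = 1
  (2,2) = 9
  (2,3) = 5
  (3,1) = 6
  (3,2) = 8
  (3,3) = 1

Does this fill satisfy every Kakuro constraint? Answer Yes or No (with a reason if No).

Yes

Across: 2+7=9; 1+9+5=15; 6+8+1=15. Down: 1+6=7; 2+9+8=19; 7+5+1=13. No digit repeats within any run.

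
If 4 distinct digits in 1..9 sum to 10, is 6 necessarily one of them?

No

The only way to make 10 from 4 distinct digits is {1,2,3,4}, which does not contain 6.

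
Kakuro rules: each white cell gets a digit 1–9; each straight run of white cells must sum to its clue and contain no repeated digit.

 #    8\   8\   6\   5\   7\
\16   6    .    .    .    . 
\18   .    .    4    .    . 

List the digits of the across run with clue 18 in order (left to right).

2 5 4 1 6

16 in 5 cells must be {1,2,3,4,6}.
R1C3 = 6 − 4 = 2 completes the 6 down.
R2C1 = 8 − 6 = 2 completes the 8 down.
No cell is forced outright now. R1C2 can only be 1 or 3 (the digits allowed by both its 16 across and its 8 down). If R1C2 = 1: then R2C2 would have to be in {1,3,5,6,8} for the 18 across but in {7} for the 8 down — contradiction. So R1C2 = 3.
R2C2 = 8 − 3 = 5 completes the 8 down.
R2C4 = 1: the only remaining digit allowed by both the 18 across and the 5 down.
R2C5 = 18 − 12 = 6 completes the 18 across.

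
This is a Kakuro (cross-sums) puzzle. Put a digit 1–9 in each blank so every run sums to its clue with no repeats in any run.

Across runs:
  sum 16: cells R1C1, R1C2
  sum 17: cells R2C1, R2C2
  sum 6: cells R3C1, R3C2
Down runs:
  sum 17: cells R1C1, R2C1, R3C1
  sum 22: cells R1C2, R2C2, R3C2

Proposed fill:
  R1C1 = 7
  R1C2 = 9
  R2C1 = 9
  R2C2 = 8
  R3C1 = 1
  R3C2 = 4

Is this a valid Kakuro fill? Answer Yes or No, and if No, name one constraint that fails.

No — the down run R1C2–R3C2 sums to 21, not 22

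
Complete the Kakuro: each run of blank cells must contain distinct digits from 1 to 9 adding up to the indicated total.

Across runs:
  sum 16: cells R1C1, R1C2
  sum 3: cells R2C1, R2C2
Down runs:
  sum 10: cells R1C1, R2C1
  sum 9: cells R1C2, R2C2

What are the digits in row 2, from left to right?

1 2

16 in 2 cells must be {7,9}; 3 in 2 cells must be {1,2}.
The 16 across and the 9 down share only 7, so R1C2 = 7.
R2C2 = 9 − 7 = 2 completes the 9 down.
R1C1 = 16 − 7 = 9 completes the 16 across.
R2C1 = 3 − 2 = 1 completes the 3 across.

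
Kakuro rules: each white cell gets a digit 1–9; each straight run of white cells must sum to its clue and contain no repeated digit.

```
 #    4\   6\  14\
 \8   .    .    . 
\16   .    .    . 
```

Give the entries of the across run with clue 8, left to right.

4 in 2 cells must be {1,3}.
The 8 across and the 14 down share only 5, so R1C3 = 5.
R2C3 = 14 − 5 = 9 completes the 14 down.
Given what's placed, R1C1 must be 1 to fit the 8 across and 4 down.
R1C2 = 8 − 6 = 2 completes the 8 across.
R2C1 = 4 − 1 = 3 completes the 4 down.
R2C2 = 16 − 12 = 4 completes the 16 across.

1 2 5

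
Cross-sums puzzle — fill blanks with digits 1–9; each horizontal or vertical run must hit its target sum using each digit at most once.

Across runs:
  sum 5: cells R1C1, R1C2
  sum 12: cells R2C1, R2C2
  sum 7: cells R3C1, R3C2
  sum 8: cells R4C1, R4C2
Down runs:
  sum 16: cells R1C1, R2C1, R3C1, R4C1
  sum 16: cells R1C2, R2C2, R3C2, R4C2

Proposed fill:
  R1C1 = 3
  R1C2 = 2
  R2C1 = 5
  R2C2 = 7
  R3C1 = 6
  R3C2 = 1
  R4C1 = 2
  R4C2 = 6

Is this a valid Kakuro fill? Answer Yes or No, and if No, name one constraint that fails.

Yes

Across: 3+2=5; 5+7=12; 6+1=7; 2+6=8. Down: 3+5+6+2=16; 2+7+1+6=16. No digit repeats within any run.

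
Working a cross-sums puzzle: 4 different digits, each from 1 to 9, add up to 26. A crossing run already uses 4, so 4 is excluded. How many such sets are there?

4 distinct digits from 1–9 sum between 10 and 30.
Dropping sets that contain 4.
Enumerating: {2,7,8,9}, {3,6,8,9}, {5,6,7,8}.

3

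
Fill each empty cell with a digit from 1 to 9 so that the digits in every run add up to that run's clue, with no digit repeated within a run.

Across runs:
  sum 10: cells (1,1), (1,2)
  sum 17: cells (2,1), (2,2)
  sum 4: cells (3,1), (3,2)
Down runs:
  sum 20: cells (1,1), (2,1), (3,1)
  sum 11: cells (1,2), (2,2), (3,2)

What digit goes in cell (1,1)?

8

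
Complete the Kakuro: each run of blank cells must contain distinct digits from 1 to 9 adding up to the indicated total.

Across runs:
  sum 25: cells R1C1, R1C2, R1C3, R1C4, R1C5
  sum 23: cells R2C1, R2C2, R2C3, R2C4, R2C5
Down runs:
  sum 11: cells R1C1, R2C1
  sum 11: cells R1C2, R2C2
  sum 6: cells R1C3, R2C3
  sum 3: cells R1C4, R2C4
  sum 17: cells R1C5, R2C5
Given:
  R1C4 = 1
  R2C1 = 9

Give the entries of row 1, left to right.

2 8 5 1 9

3 in 2 cells must be {1,2}; 17 in 2 cells must be {8,9}.
R1C1 = 11 − 9 = 2 completes the 11 down.
Given what's placed, R1C3 must be 5 to fit the 25 across and 6 down.
R2C3 = 6 − 5 = 1 completes the 6 down.
R2C4 = 3 − 1 = 2 completes the 3 down.
Given what's placed, R2C5 must be 8 to fit the 23 across and 17 down.
R1C5 = 17 − 8 = 9 completes the 17 down.
R2C2 = 23 − 20 = 3 completes the 23 across.
R1C2 = 25 − 17 = 8 completes the 25 across.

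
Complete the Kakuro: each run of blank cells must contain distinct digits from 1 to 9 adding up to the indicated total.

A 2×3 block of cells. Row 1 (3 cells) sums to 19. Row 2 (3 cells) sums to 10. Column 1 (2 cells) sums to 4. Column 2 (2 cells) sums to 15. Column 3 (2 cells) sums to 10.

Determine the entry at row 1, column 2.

9

4 in 2 cells must be {1,3}.
The 19 across and the 4 down share only 3, so (1,1) = 3.
(2,1) = 4 − 3 = 1 completes the 4 down.
Nothing is forced directly, so branch on (2,2), whose candidates are 6 or 7. If (2,2) = 7: then (1,2) would have to be in {7,9} for the 19 across but in {8} for the 15 down — contradiction. So (2,2) = 6.
(1,2) = 15 − 6 = 9 completes the 15 down.
(1,3) = 19 − 12 = 7 completes the 19 across.
(2,3) = 10 − 7 = 3 completes the 10 across.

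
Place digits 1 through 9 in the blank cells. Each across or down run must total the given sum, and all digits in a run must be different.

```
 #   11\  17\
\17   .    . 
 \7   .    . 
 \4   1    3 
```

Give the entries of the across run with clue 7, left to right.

17 in 2 cells must be {8,9}; 4 in 2 cells must be {1,3}.
Given what's placed, R1C1 must be 8 to fit the 17 across and 11 down.
R1C2 = 17 − 8 = 9 completes the 17 across.
R2C1 = 11 − 9 = 2 completes the 11 down.
R2C2 = 7 − 2 = 5 completes the 7 across.

2 5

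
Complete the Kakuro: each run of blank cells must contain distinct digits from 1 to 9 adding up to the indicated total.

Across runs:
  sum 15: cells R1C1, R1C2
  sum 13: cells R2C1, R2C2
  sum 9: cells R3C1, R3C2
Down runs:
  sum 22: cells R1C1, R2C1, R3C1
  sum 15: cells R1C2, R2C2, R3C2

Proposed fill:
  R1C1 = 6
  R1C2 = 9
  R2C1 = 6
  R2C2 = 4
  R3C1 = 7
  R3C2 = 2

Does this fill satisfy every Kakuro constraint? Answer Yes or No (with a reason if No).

No — the across run R2C1–R2C2 sums to 10, not 13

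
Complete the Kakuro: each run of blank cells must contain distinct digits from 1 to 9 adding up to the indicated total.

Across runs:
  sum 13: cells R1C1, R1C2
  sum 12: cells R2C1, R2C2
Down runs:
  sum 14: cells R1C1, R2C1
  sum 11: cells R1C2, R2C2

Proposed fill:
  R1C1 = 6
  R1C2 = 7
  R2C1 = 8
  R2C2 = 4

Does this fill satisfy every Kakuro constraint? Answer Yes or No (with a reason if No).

Yes

Across: 6+7=13; 8+4=12. Down: 6+8=14; 7+4=11. No digit repeats within any run.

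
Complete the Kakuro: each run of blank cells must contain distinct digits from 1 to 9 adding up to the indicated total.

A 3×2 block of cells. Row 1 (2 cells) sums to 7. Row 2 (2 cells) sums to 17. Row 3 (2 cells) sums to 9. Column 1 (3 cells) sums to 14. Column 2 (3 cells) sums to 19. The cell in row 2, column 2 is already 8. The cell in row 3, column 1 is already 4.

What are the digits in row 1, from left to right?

1, 6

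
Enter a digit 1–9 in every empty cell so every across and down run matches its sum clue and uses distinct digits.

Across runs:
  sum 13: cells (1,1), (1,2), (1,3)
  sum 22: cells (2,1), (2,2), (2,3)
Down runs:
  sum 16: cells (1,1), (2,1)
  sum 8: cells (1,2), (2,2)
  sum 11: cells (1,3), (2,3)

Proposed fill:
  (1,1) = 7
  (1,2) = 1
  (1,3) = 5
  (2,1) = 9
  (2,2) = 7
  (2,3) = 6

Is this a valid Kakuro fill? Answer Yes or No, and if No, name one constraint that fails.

Across: 7+1+5=13; 9+7+6=22. Down: 7+9=16; 1+7=8; 5+6=11. No digit repeats within any run.

Yes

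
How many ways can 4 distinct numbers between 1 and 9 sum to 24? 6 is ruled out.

4

4 distinct digits from 1–9 sum between 10 and 30.
Dropping sets that contain 6.
Enumerating: {2,5,8,9}, {3,4,8,9}, {3,5,7,9}, {4,5,7,8}.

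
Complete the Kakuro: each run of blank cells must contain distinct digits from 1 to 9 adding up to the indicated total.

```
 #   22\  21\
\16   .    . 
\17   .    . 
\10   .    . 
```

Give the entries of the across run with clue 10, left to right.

6, 4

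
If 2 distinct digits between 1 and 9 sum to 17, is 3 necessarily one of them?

No

The only way to make 17 from 2 distinct digits is {8,9}, which does not contain 3.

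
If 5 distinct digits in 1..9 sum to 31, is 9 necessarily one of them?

Every partition of 31 into 5 distinct digits includes 9: {1,6,7,8,9}, {2,5,7,8,9}, {3,4,7,8,9}, {3,5,6,8,9}, {4,5,6,7,9}.

Yes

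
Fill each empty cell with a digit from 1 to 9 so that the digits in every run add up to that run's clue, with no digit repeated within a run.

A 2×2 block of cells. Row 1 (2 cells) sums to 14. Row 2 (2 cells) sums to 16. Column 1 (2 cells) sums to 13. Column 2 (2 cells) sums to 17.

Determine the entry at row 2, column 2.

16 in 2 cells must be {7,9}; 17 in 2 cells must be {8,9}.
The 16 across and the 17 down share only 9, so (2,2) = 9.
(1,2) = 17 − 9 = 8 completes the 17 down.
(2,1) = 16 − 9 = 7 completes the 16 across.
(1,1) = 14 − 8 = 6 completes the 14 across.

9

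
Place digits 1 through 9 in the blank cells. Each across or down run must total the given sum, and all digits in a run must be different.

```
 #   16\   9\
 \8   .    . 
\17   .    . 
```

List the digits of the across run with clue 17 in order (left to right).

9, 8

17 in 2 cells must be {8,9}; 16 in 2 cells must be {7,9}.
The 8 across and the 16 down share only 7, so R1C1 = 7.
R1C2 = 8 − 7 = 1 completes the 8 across.
R2C1 = 16 − 7 = 9 completes the 16 down.
R2C2 = 17 − 9 = 8 completes the 17 across.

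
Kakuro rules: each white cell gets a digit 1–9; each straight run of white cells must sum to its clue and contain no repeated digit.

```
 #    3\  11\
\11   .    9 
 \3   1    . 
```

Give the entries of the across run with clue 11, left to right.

2 9

3 in 2 cells must be {1,2}.
R1C1 = 11 − 9 = 2 completes the 11 across.
R2C2 = 3 − 1 = 2 completes the 3 across.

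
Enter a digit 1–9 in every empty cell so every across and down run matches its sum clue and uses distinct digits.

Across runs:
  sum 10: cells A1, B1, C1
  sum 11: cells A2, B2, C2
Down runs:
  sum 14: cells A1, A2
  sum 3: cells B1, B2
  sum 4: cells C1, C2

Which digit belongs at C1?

3

3 in 2 cells must be {1,2}; 4 in 2 cells must be {1,3}.
Nothing is forced directly, so branch on A1, whose candidates are 5 or 6. If A1 = 5: then A2 would have to be in {1,2,3,4,5,6,7,8} for the 11 across but in {9} for the 14 down — contradiction. So A1 = 6.
Given what's placed, B1 must be 1 to fit the 10 across and 3 down.
C1 = 10 − 7 = 3 completes the 10 across.
A2 = 14 − 6 = 8 completes the 14 down.
B2 = 3 − 1 = 2 completes the 3 down.
C2 = 11 − 10 = 1 completes the 11 across.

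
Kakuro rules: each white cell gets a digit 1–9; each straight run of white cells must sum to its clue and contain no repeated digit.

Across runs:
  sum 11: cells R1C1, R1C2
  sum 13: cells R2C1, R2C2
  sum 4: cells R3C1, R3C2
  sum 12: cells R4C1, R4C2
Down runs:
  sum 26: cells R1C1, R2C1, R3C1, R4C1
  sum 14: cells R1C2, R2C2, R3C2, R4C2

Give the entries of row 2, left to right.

4 in 2 cells must be {1,3}.
Only 3 fits R3C1 under both its across sum 4 and down sum 26.
R3C2 = 4 − 3 = 1 completes the 4 across.
Nothing is forced directly, so branch on R1C1, whose candidates are 6 or 8 or 9. If R1C1 = 6: that forces R1C2 = 5, R2C2 = 6, after which R4C2 would have to be in {3,4,5,7,8,9} for the 12 across but in {2} for the 14 down — contradiction. If R1C1 = 8: that forces R1C2 = 3, R4C1 = 9, after which R4C2 would have to be in {3} for the 12 across but in {2,4,6,8} for the 14 down — contradiction. So R1C1 = 9.
R1C2 = 11 − 9 = 2 completes the 11 across.
R4C1 = 8: the only remaining digit allowed by both the 12 across and the 26 down.
R4C2 = 12 − 8 = 4 completes the 12 across.
R2C1 = 26 − 20 = 6 completes the 26 down.
R2C2 = 13 − 6 = 7 completes the 13 across.

6 7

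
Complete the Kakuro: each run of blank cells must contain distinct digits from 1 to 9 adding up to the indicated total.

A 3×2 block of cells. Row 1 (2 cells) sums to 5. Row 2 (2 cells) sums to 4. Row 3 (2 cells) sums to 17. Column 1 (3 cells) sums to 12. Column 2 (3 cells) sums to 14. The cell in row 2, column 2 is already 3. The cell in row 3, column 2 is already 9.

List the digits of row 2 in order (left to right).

4 in 2 cells must be {1,3}; 17 in 2 cells must be {8,9}.
(1,2) = 14 − 12 = 2 completes the 14 down.
(2,1) = 4 − 3 = 1 completes the 4 across.
(3,1) = 17 − 9 = 8 completes the 17 across.
(1,1) = 5 − 2 = 3 completes the 5 across.

1, 3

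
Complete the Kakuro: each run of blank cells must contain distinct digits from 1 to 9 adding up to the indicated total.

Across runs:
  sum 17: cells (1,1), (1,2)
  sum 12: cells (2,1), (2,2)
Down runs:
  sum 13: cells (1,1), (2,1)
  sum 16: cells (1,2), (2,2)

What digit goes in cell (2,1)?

5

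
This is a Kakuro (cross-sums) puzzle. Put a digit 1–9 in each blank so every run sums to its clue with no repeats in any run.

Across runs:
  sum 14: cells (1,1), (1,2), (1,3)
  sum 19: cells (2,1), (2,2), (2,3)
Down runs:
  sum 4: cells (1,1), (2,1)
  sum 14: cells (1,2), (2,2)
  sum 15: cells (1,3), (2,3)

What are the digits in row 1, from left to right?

1 5 8

4 in 2 cells must be {1,3}.
The 19 across and the 4 down share only 3, so (2,1) = 3.
Given what's placed, (2,2) must be 9 to fit the 19 across and 14 down.
(2,3) = 19 − 12 = 7 completes the 19 across.
(1,1) = 4 − 3 = 1 completes the 4 down.
(1,2) = 14 − 9 = 5 completes the 14 down.
(1,3) = 14 − 6 = 8 completes the 14 across.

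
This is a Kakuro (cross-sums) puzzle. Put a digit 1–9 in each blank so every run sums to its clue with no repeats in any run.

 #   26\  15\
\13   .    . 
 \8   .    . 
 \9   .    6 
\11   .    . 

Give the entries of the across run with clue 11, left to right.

8 3

R3C1 = 9 − 6 = 3 completes the 9 across.
R2C1 = 6: the only remaining digit allowed by both the 8 across and the 26 down.
R2C2 = 8 − 6 = 2 completes the 8 across.
Given what's placed, R1C2 must be 4 to fit the 13 across and 15 down.
R4C2 = 15 − 12 = 3 completes the 15 down.
R1C1 = 13 − 4 = 9 completes the 13 across.
R4C1 = 11 − 3 = 8 completes the 11 across.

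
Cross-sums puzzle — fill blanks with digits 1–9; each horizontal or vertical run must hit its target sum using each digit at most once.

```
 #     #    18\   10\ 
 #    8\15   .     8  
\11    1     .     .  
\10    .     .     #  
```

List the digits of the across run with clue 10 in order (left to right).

7 3

R1C2 = 15 − 8 = 7 completes the 15 across.
R2C3 = 10 − 8 = 2 completes the 10 down.
R3C1 = 8 − 1 = 7 completes the 8 down.
R3C2 = 10 − 7 = 3 completes the 10 across.
R2C2 = 11 − 3 = 8 completes the 11 across.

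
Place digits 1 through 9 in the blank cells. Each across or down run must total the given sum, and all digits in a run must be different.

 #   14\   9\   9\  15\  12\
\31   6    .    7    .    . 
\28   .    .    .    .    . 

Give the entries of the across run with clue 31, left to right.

6 4 7 9 5

R2C1 = 14 − 6 = 8 completes the 14 down.
R2C3 = 9 − 7 = 2 completes the 9 down.
No cell is forced outright now. R1C4 can only be 8 or 9 (the digits allowed by both its 31 across and its 15 down). If R1C4 = 8: that forces R1C2 = 1, R1C5 = 9, after which R2C2 would have to be in {3,4,5,6,7,9} for the 28 across but in {8} for the 9 down — contradiction. So R1C4 = 9.
R2C4 = 15 − 9 = 6 completes the 15 down.
No cell is forced outright now. R2C2 can only be 3 or 5 or 7 (the digits allowed by both its 28 across and its 9 down). If R2C2 = 3: then R1C2 would have to be in {1,4,5,8} for the 31 across but in {6} for the 9 down — contradiction. If R2C2 = 7: then R1C2 would have to be in {1,4,5,8} for the 31 across but in {2} for the 9 down — contradiction. So R2C2 = 5.
R1C2 = 9 − 5 = 4 completes the 9 down.
R1C5 = 31 − 26 = 5 completes the 31 across.
R2C5 = 28 − 21 = 7 completes the 28 across.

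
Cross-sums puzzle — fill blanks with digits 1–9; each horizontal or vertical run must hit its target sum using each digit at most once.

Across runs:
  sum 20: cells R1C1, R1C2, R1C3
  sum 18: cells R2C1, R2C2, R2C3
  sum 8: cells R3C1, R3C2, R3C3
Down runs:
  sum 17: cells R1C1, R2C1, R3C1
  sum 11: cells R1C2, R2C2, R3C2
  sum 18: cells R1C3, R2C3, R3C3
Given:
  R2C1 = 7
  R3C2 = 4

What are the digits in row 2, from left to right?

7 2 9

Given what's placed, R3C1 must be 1 to fit the 8 across and 17 down.
R3C3 = 8 − 5 = 3 completes the 8 across.
R1C1 = 17 − 8 = 9 completes the 17 down.
Nothing is forced directly, so branch on R1C2, whose candidates are 5 or 6. If R1C2 = 6: then R1C3 would have to be in {5} for the 20 across but in {6,7,8,9} for the 18 down — contradiction. So R1C2 = 5.
R1C3 = 20 − 14 = 6 completes the 20 across.
R2C2 = 11 − 9 = 2 completes the 11 down.
R2C3 = 18 − 9 = 9 completes the 18 across.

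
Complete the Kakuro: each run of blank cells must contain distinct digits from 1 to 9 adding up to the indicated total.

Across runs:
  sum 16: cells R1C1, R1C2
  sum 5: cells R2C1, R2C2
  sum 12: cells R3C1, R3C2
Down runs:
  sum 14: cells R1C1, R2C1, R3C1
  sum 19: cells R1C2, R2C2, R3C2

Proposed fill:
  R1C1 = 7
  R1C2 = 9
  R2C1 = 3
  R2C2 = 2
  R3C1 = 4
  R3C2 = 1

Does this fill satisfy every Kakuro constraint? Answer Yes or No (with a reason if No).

No — the down run R1C2–R3C2 sums to 12, not 19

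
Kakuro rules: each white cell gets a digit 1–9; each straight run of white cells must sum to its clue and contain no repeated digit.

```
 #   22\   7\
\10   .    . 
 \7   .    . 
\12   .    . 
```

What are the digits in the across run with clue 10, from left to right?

7 in 3 cells must be {1,2,4}.
The 12 across and the 7 down share only 4, so R3C2 = 4.
R3C1 = 12 − 4 = 8 completes the 12 across.
Given what's placed, R1C1 must be 9 to fit the 10 across and 22 down.
R1C2 = 10 − 9 = 1 completes the 10 across.
R2C1 = 22 − 17 = 5 completes the 22 down.
R2C2 = 7 − 5 = 2 completes the 7 across.

9, 1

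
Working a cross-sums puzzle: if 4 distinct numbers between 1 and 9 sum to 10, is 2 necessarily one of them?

Yes

The only way to make 10 from 4 distinct digits is {1,2,3,4}, which contains 2.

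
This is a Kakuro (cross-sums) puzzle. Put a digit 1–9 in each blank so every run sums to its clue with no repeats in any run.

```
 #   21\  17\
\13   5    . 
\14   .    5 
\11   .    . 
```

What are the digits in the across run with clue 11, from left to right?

R1C2 = 13 − 5 = 8 completes the 13 across.
R2C1 = 14 − 5 = 9 completes the 14 across.
R3C1 = 21 − 14 = 7 completes the 21 down.
R3C2 = 11 − 7 = 4 completes the 11 across.

7 4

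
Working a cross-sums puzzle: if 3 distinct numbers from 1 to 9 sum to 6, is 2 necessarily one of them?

Yes

The only way to make 6 from 3 distinct digits is {1,2,3}, which contains 2.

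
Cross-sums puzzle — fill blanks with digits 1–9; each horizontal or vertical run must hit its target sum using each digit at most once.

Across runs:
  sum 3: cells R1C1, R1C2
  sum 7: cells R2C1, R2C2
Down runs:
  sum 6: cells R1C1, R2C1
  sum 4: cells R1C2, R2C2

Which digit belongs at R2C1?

3 in 2 cells must be {1,2}; 4 in 2 cells must be {1,3}.
The 3 across and the 4 down share only 1, so R1C2 = 1.
R2C2 = 4 − 1 = 3 completes the 4 down.
R1C1 = 3 − 1 = 2 completes the 3 across.
R2C1 = 7 − 3 = 4 completes the 7 across.

4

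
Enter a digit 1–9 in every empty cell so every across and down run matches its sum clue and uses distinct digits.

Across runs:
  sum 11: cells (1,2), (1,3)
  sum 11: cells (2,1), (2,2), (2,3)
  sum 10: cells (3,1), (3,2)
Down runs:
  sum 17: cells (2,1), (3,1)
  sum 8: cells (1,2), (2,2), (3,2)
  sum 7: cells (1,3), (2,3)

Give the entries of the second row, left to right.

8, 2, 1

17 in 2 cells must be {8,9}.
The 11 across and the 17 down share only 8, so (2,1) = 8.
(3,1) = 17 − 8 = 9 completes the 17 down.
(3,2) = 10 − 9 = 1 completes the 10 across.
(2,2) = 2: the only remaining digit allowed by both the 11 across and the 8 down.
(2,3) = 11 − 10 = 1 completes the 11 across.
(1,2) = 8 − 3 = 5 completes the 8 down.
(1,3) = 11 − 5 = 6 completes the 11 across.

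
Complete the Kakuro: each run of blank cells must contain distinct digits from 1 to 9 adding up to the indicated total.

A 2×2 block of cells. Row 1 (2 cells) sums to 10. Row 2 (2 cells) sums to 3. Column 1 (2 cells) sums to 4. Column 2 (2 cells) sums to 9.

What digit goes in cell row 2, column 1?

1

3 in 2 cells must be {1,2}; 4 in 2 cells must be {1,3}.
The 3 across and the 4 down share only 1, so (2,1) = 1.
(2,2) = 3 − 1 = 2 completes the 3 across.
(1,1) = 4 − 1 = 3 completes the 4 down.
(1,2) = 10 − 3 = 7 completes the 10 across.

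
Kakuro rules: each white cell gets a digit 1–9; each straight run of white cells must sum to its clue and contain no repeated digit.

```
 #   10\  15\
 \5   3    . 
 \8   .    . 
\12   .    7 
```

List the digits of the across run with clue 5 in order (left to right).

R1C2 = 5 − 3 = 2 completes the 5 across.
R2C2 = 15 − 9 = 6 completes the 15 down.
R3C1 = 12 − 7 = 5 completes the 12 across.
R2C1 = 8 − 6 = 2 completes the 8 across.

3, 2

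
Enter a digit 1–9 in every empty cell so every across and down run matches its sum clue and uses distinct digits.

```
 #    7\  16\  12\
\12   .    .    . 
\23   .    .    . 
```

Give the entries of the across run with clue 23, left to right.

23 in 3 cells must be {6,8,9}; 16 in 2 cells must be {7,9}.
The 23 across and the 7 down share only 6, so R2C1 = 6.
Given what's placed, R2C2 must be 9 to fit the 23 across and 16 down.
R2C3 = 23 − 15 = 8 completes the 23 across.
R1C1 = 7 − 6 = 1 completes the 7 down.
R1C2 = 16 − 9 = 7 completes the 16 down.
R1C3 = 12 − 8 = 4 completes the 12 across.

6 9 8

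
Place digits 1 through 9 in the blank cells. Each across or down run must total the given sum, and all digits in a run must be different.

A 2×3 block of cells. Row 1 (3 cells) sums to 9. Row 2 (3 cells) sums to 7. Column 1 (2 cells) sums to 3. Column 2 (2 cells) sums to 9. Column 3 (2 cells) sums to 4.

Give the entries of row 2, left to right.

2, 4, 1

7 in 3 cells must be {1,2,4}; 3 in 2 cells must be {1,2}; 4 in 2 cells must be {1,3}.
The 7 across and the 4 down share only 1, so (2,3) = 1.
(1,3) = 4 − 1 = 3 completes the 4 down.
Given what's placed, (2,1) must be 2 to fit the 7 across and 3 down.
(2,2) = 7 − 3 = 4 completes the 7 across.
(1,1) = 3 − 2 = 1 completes the 3 down.
(1,2) = 9 − 4 = 5 completes the 9 across.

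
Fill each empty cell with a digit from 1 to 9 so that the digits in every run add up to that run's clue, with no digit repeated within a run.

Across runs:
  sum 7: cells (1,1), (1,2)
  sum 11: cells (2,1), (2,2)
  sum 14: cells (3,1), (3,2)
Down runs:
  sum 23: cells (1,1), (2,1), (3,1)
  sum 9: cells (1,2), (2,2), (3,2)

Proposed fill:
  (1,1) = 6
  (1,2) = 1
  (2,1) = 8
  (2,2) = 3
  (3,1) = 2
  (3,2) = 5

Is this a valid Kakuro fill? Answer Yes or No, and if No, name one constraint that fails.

No — the down run (1,1)–(3,1) sums to 16, not 23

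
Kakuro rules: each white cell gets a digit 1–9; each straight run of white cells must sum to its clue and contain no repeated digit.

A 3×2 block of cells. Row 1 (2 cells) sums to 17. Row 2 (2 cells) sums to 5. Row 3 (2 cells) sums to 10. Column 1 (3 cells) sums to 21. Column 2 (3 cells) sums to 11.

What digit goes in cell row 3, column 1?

17 in 2 cells must be {8,9}.
The 17 across and the 11 down share only 8, so (1,2) = 8.
The 5 across and the 21 down share only 4, so (2,1) = 4.
(2,2) = 5 − 4 = 1 completes the 5 across.
(3,2) = 11 − 9 = 2 completes the 11 down.
(1,1) = 17 − 8 = 9 completes the 17 across.
(3,1) = 10 − 2 = 8 completes the 10 across.

8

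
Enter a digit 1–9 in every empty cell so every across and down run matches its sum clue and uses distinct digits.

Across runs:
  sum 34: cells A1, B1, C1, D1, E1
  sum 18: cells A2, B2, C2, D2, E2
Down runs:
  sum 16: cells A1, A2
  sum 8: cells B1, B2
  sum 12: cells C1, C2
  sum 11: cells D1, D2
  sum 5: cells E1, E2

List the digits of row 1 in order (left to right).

34 in 5 cells must be {4,6,7,8,9}; 16 in 2 cells must be {7,9}.
Only 4 fits E1 under both its across sum 34 and down sum 5.
The 18 across and the 16 down share only 7, so A2 = 7.
E2 = 5 − 4 = 1 completes the 5 down.
A1 = 16 − 7 = 9 completes the 16 down.
No cell is forced outright now. C1 can only be 7 or 8 (the digits allowed by both its 34 across and its 12 down). If C1 = 8: then C2 would have to be in {2,3,5} for the 18 across but in {4} for the 12 down — contradiction. So C1 = 7.
Given what's placed, B1 must be 6 to fit the 34 across and 8 down.
D1 = 34 − 26 = 8 completes the 34 across.

9 6 7 8 4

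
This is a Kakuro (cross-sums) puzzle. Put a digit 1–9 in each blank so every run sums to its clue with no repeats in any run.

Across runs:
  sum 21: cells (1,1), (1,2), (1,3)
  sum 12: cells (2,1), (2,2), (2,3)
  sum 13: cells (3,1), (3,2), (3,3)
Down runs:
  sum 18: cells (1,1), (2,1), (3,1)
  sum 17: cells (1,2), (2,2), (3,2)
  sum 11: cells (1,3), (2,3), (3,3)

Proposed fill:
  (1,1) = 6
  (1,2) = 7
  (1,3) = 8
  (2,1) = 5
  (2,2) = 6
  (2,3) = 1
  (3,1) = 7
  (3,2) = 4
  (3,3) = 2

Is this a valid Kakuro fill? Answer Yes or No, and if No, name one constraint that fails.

Across: 6+7+8=21; 5+6+1=12; 7+4+2=13. Down: 6+5+7=18; 7+6+4=17; 8+1+2=11. No digit repeats within any run.

Yes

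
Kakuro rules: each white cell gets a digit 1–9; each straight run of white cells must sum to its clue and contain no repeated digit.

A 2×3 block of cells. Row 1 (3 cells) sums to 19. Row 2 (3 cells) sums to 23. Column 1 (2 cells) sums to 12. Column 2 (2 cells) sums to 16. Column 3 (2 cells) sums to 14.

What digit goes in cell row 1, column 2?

7

23 in 3 cells must be {6,8,9}; 16 in 2 cells must be {7,9}.
The 23 across and the 16 down share only 9, so (2,2) = 9.
(1,2) = 16 − 9 = 7 completes the 16 down.
Given what's placed, (2,1) must be 8 to fit the 23 across and 12 down.
(2,3) = 23 − 17 = 6 completes the 23 across.
(1,1) = 12 − 8 = 4 completes the 12 down.
(1,3) = 19 − 11 = 8 completes the 19 across.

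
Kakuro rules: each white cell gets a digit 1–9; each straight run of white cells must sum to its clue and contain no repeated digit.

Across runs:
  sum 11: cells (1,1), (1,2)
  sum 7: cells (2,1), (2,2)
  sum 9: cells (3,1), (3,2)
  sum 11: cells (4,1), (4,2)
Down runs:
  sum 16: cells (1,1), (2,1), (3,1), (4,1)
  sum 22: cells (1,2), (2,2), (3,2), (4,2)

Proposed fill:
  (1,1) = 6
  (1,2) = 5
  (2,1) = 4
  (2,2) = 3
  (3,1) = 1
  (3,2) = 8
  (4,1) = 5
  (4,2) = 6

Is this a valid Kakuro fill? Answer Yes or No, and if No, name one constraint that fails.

Across: 6+5=11; 4+3=7; 1+8=9; 5+6=11. Down: 6+4+1+5=16; 5+3+8+6=22. No digit repeats within any run.

Yes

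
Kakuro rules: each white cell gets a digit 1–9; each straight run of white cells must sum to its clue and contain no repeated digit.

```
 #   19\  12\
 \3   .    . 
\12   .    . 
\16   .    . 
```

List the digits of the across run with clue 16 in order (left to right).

3 in 2 cells must be {1,2}; 16 in 2 cells must be {7,9}.
The 3 across and the 19 down share only 2, so R1C1 = 2.
R1C2 = 3 − 2 = 1 completes the 3 across.
Given what's placed, R3C1 must be 9 to fit the 16 across and 19 down.
R3C2 = 16 − 9 = 7 completes the 16 across.
R2C1 = 19 − 11 = 8 completes the 19 down.
R2C2 = 12 − 8 = 4 completes the 12 across.

9 7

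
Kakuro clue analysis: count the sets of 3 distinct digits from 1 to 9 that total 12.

7

3 distinct digits from 1–9 sum between 6 and 24.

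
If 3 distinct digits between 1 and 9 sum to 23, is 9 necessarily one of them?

Yes

The only way to make 23 from 3 distinct digits is {6,8,9}, which contains 9.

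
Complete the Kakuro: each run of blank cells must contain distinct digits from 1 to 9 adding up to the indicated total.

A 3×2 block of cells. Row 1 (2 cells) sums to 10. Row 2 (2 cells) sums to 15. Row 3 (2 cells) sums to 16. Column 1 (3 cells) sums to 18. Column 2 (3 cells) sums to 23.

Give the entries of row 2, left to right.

9 6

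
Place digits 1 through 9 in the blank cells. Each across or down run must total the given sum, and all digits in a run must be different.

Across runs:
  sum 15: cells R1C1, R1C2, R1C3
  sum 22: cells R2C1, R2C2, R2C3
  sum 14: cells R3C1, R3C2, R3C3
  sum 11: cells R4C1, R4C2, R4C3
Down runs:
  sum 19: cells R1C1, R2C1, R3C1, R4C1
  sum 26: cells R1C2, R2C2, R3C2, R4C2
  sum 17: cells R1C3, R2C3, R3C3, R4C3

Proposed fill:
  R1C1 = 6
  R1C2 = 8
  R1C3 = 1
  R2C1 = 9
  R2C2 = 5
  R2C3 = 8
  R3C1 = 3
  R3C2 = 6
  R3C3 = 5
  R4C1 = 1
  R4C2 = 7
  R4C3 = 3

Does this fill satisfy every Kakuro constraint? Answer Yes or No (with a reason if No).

Across: 6+8+1=15; 9+5+8=22; 3+6+5=14; 1+7+3=11. Down: 6+9+3+1=19; 8+5+6+7=26; 1+8+5+3=17. No digit repeats within any run.

Yes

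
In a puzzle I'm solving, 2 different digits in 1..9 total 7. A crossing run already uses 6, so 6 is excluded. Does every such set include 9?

Counterexample: {2,5} sums to 7 under that restriction without using 9.

No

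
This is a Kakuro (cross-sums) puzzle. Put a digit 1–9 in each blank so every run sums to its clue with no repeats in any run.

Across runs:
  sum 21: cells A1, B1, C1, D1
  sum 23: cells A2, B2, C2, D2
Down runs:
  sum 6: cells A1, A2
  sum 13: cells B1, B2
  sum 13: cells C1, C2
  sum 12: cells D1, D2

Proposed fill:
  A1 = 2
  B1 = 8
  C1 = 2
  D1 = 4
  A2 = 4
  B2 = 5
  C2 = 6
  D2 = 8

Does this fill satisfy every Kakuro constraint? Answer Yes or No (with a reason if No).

No — the down run C1–C2 sums to 8, not 13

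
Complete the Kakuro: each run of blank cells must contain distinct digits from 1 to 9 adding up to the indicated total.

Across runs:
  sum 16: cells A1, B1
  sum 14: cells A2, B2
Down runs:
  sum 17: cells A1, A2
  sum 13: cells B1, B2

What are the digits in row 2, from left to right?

16 in 2 cells must be {7,9}; 17 in 2 cells must be {8,9}.
The 16 across and the 17 down share only 9, so A1 = 9.
B1 = 16 − 9 = 7 completes the 16 across.
A2 = 17 − 9 = 8 completes the 17 down.
B2 = 14 − 8 = 6 completes the 14 across.

8 6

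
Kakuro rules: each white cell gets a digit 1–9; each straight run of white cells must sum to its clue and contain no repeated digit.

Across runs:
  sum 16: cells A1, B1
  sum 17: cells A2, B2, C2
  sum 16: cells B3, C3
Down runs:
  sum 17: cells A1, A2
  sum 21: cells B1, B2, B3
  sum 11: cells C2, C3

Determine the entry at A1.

16 in 2 cells must be {7,9}; 17 in 2 cells must be {8,9}.
The 16 across and the 17 down share only 9, so A1 = 9.
B1 = 16 − 9 = 7 completes the 16 across.
A2 = 17 − 9 = 8 completes the 17 down.
B3 = 9: the only remaining digit allowed by both the 16 across and the 21 down.
C3 = 16 − 9 = 7 completes the 16 across.
B2 = 21 − 16 = 5 completes the 21 down.
C2 = 17 − 13 = 4 completes the 17 across.

9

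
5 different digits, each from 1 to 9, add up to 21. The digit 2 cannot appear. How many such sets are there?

2

5 distinct digits from 1–9 sum between 15 and 35.
Dropping sets that contain 2.
Enumerating: {1,3,4,5,8}, {1,3,4,6,7}.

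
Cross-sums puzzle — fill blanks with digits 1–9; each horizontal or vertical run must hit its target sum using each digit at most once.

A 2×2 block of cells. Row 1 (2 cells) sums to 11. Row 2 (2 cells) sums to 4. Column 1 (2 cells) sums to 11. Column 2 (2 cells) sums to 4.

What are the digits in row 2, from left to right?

4 in 2 cells must be {1,3}.
The 11 across and the 4 down share only 3, so (1,2) = 3.
The 4 across and the 11 down share only 3, so (2,1) = 3.
(2,2) = 4 − 3 = 1 completes the 4 across.
(1,1) = 11 − 3 = 8 completes the 11 across.

3, 1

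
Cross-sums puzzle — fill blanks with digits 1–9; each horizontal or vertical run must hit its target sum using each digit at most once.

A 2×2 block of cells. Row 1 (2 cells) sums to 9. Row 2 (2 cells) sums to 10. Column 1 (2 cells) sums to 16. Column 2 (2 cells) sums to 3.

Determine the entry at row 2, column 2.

1

16 in 2 cells must be {7,9}; 3 in 2 cells must be {1,2}.
The 9 across and the 16 down share only 7, so (1,1) = 7.
(1,2) = 9 − 7 = 2 completes the 9 across.
(2,1) = 16 − 7 = 9 completes the 16 down.
(2,2) = 10 − 9 = 1 completes the 10 across.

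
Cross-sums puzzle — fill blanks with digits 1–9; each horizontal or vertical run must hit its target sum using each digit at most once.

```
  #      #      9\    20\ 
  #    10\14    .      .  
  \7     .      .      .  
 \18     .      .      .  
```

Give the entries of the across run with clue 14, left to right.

5 9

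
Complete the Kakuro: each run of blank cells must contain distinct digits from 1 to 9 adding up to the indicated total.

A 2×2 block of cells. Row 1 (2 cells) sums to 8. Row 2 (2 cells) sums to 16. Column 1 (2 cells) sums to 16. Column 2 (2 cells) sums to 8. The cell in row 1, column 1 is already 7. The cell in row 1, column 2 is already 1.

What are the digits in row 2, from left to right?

9, 7

16 in 2 cells must be {7,9}.
(2,1) = 16 − 7 = 9 completes the 16 down.
(2,2) = 16 − 9 = 7 completes the 16 across.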